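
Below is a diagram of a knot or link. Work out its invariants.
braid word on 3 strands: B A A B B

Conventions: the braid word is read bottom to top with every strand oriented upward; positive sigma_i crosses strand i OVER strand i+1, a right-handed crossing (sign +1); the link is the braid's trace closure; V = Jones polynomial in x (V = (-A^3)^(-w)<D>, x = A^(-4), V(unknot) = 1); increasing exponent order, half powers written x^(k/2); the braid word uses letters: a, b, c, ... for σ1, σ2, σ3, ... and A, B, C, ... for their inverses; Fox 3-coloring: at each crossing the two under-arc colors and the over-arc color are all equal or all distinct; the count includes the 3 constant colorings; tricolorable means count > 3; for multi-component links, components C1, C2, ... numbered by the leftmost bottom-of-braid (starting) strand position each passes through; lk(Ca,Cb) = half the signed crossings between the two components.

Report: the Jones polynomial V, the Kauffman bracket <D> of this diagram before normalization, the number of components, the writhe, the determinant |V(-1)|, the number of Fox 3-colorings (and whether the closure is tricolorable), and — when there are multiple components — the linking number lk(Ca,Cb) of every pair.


V = x^(-13/2) - x^(-11/2) + x^(-9/2) - 2x^(-7/2) - x^(-3/2)
<D> = A^-9 + 2A^-1 - A^3 + A^7 - A^11 (w = -5)
2 components over 5 crossings, w = -5
lk(C1,C2): -1
9 Fox colorings among 3^5, |V(-1)| = 6: tricolorable
why: w = -5 (over 5 crossings) is diagram-only; (-A^3)^(5) removes it from V


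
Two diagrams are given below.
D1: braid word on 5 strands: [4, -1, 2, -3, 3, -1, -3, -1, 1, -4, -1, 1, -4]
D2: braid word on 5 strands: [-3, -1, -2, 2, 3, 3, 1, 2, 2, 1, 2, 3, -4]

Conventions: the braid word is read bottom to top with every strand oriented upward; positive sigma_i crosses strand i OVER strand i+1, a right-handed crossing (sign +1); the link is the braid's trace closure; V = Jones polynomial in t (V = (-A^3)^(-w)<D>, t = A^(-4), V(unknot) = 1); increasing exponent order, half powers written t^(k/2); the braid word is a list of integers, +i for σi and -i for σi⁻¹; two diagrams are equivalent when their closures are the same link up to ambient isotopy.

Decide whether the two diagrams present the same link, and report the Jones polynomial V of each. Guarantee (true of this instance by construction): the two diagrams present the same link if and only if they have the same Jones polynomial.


same link: no
V(D1) = -t^(-5/2) - t^(-1/2)  [13 crossings, <D> = A^-7 + A, w = -3]
V(D2) = -t^(3/2) - 2t^(7/2) + t^(9/2) - t^(11/2) + t^(13/2)  (w +5, c 13, <D> = -A^-11 + A^-7 - A^-3 + 2A + A^9)
note: 2 values of V(t) split the 2 diagrams


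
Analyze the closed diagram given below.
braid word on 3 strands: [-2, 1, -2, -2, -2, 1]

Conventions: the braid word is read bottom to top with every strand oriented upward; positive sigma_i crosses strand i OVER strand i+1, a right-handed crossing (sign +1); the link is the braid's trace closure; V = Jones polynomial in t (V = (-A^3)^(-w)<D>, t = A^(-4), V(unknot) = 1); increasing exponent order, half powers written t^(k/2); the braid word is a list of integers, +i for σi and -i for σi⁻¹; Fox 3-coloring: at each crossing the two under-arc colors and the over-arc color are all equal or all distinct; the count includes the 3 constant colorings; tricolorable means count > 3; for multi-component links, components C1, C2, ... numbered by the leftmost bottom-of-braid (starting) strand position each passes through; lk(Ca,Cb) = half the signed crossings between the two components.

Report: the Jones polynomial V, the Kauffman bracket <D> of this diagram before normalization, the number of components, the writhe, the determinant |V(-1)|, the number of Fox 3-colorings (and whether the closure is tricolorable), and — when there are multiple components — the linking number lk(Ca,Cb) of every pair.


V(t) = t^-5 - 2t^-4 + 2t^-3 - 2t^-2 + 2t^-1 - 1 + t
bracket: A^-10 - A^-6 + 2A^-2 - 2A^2 + 2A^6 - 2A^10 + A^14, w = -2
1 component, writhe -2, over 6 crossings
det 11, colorings 3 of 3^6 — not tricolorable
observation: w = -2 shifts under R1 moves; the (-A^3)^(2) factor cancels that in V


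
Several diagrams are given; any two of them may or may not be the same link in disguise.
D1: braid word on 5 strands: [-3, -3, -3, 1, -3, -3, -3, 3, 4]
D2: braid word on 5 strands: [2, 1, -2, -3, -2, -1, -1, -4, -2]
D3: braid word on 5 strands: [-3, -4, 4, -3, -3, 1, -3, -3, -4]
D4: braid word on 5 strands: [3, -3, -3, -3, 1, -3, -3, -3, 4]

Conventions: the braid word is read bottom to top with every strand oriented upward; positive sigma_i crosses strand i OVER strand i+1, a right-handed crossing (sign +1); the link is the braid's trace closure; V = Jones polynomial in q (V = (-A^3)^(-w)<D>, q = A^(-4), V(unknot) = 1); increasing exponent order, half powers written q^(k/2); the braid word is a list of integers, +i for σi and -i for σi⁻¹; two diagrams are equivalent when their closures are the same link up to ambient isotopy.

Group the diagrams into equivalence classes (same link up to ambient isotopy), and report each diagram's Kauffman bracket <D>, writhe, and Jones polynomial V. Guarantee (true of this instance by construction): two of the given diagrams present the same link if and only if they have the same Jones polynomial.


classes: {D1, D3, D4} | {D2}
V(D1) = q^(-15/2) - q^(-7/2) - q^(-5/2) - q^(-3/2)  [9 crossings, <D> = A^-3 + A + A^5 - A^21, w = -3]
V(D2) = -q^(-5/2) - q^(-1/2)  [9 crossings, <D> = A^-13 + A^-5, w = -5]
V(D3) = q^(-15/2) - q^(-7/2) - q^(-5/2) - q^(-3/2)  [9 crossings, <D> = A^-9 + A^-5 + A^-1 - A^15, w = -5]
D4 (bracket A^-3 + A + A^5 - A^21; 9 crossings at w = -3): V = q^(-15/2) - q^(-7/2) - q^(-5/2) - q^(-3/2)
insight: V(q) takes 2 values over 4 diagrams, fixing the grouping


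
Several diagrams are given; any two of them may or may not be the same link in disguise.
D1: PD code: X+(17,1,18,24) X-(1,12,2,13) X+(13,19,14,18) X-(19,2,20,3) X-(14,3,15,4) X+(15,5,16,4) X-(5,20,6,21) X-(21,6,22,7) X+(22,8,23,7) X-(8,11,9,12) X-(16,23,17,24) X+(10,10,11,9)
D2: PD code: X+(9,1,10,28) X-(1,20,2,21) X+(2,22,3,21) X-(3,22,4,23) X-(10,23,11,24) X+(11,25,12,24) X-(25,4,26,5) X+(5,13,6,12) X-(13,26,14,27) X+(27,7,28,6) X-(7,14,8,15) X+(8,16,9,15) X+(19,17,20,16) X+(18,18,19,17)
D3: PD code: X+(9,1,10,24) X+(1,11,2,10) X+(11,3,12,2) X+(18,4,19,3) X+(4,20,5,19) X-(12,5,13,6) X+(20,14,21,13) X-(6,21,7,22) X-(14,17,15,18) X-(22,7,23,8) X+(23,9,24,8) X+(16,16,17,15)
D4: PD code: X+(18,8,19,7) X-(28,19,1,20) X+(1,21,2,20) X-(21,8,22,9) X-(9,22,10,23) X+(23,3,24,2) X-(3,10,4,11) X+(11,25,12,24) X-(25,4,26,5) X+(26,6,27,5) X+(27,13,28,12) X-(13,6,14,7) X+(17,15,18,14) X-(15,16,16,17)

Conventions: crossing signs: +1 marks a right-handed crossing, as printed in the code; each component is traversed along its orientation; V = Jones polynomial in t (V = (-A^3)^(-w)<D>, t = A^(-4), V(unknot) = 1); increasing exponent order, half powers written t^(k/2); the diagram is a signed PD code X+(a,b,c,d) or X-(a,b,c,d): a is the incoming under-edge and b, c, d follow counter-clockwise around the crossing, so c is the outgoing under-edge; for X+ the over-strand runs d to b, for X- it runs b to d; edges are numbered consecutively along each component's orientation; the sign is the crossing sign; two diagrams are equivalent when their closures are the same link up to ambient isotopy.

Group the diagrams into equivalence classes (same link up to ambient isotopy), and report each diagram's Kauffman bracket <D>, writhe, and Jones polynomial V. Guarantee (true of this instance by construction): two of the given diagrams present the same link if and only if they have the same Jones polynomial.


grouping into links: {D1} | {D2, D4} | {D3}
V(D1) = -t^-4 + t^-3 + t^-1  (w -2, c 12, <D> = A^-2 + A^6 - A^10)
V(D2) = -t^-3 + 2t^-2 - 2t^-1 + 3 - 2t + 2t^2 - t^3  [14 crossings, <D> = -A^-6 + 2A^-2 - 2A^2 + 3A^6 - 2A^10 + 2A^14 - A^18, w = +2]
V(D3) = t - t^2 + 2t^3 - t^4 + t^5 - t^6  [12 crossings, <D> = -A^-12 + A^-8 - A^-4 + 2 - A^4 + A^8, w = +4]
D4 (bracket -A^-12 + 2A^-8 - 2A^-4 + 3 - 2A^4 + 2A^8 - A^12; 14 crossings at w = 0): V = -t^-3 + 2t^-2 - 2t^-1 + 3 - 2t + 2t^2 - t^3
key observation: 3 values of V(t) split the 4 diagrams


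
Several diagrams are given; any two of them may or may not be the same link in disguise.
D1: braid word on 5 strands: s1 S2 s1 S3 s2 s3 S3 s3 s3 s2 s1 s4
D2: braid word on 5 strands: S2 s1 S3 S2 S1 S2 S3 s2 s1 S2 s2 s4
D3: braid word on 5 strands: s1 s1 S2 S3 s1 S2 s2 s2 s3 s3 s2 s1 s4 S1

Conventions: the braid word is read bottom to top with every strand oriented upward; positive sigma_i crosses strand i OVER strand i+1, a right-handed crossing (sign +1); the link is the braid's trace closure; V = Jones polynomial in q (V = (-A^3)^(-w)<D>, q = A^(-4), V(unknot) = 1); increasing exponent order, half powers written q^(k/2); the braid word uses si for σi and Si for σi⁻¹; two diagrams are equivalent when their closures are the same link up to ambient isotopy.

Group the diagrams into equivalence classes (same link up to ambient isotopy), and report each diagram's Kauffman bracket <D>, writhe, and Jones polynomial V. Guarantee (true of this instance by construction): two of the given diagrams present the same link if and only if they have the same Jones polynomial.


grouping into links: {D1, D3} | {D2}
V(D1) = q - q^2 + 2q^3 - 2q^4 + 2q^5 - q^6 + q^7 - q^8  (w +6, c 12, <D> = -A^-14 + A^-10 - A^-6 + 2A^-2 - 2A^2 + 2A^6 - A^10 + A^14)
D2 (bracket A^-2 + A^6 - A^10; 12 crossings at w = -2): V = -q^-4 + q^-3 + q^-1
D3 (bracket -A^-14 + A^-10 - A^-6 + 2A^-2 - 2A^2 + 2A^6 - A^10 + A^14; 14 crossings at w = +6): V = q - q^2 + 2q^3 - 2q^4 + 2q^5 - q^6 + q^7 - q^8
why: 2 classes among 3 diagrams; unequal V(q) rules out equality


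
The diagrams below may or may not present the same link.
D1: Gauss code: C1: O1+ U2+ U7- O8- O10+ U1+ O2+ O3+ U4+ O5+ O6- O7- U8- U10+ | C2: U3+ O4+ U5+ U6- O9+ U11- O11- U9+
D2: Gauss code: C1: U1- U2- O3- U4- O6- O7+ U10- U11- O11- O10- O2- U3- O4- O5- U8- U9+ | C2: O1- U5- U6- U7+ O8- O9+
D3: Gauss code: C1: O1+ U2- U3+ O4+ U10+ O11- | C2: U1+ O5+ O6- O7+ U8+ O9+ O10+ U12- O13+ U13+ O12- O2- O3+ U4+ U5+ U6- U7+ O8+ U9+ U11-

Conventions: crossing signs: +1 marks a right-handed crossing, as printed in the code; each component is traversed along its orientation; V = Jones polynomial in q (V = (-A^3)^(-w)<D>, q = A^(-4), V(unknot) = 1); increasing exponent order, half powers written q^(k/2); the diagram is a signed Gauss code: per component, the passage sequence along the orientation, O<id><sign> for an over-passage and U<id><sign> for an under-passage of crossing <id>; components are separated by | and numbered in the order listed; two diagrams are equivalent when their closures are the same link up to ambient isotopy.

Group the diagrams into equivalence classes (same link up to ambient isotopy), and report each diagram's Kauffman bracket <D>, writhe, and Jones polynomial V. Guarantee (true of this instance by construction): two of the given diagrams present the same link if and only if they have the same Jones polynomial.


equivalence classes: {D1} | {D2} | {D3}
D1 (bracket A^-1 + A^7; 11 crossings at w = +3): V = -q^(1/2) - q^(5/2)
V(D2) = q^(-13/2) - q^(-11/2) + q^(-9/2) - 2q^(-7/2) - q^(-3/2)  (w -7, c 11, <D> = A^-15 + 2A^-7 - A^-3 + A - A^5)
D3 (bracket -A^-11 + A^-7 - A^-3 + 2A + A^9; 13 crossings at w = +5): V = -q^(3/2) - 2q^(7/2) + q^(9/2) - q^(11/2) + q^(13/2)
key observation: 3 values of V(q) split the 3 diagrams


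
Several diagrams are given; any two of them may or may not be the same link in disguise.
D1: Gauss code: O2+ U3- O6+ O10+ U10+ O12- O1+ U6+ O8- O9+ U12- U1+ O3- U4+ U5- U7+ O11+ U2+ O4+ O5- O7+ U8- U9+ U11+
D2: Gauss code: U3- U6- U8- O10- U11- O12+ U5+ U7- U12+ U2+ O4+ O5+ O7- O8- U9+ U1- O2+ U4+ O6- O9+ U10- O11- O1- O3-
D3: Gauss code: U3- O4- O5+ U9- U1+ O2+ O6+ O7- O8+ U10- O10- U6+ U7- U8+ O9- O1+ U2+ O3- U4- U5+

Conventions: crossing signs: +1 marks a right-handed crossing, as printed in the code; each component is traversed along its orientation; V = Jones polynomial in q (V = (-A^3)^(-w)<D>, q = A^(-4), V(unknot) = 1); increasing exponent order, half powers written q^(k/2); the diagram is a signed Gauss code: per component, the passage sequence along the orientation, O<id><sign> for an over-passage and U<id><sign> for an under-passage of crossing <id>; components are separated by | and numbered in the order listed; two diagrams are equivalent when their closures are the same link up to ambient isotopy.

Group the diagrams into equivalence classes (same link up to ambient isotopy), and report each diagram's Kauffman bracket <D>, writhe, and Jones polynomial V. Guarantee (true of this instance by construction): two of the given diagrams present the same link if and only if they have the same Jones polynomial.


classes: {D1} | {D2} | {D3}
V(D1) = q + q^3 - q^4  [12 crossings, <D> = -A^-4 + 1 + A^8, w = +4]
V(D2) = -q^-5 + q^-4 - q^-3 + 2q^-2 - q^-1 + 2 - q  [12 crossings, <D> = -A^-10 + 2A^-6 - A^-2 + 2A^2 - A^6 + A^10 - A^14, w = -2]
V(D3) = 1  [10 crossings, <D> = 1, w = 0]
note: comparing 3 Jones polynomials yields 3 groups


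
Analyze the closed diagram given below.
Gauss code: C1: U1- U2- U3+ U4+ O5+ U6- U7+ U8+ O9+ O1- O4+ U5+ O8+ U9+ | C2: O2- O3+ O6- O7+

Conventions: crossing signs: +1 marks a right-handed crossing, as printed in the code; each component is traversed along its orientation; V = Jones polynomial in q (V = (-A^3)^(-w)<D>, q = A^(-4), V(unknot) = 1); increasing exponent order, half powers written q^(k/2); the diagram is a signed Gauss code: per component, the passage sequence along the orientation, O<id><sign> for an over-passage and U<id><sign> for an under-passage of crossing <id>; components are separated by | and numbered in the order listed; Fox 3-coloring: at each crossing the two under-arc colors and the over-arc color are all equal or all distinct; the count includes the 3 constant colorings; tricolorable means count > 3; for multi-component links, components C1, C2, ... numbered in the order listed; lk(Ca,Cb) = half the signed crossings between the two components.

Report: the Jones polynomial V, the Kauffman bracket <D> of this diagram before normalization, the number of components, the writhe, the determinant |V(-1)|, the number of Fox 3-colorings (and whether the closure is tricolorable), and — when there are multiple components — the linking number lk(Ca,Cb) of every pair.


Jones polynomial: V(q) = -q^(1/2) - q^(3/2) - q^(5/2) + q^(9/2)
<D> = -A^-9 + A^-1 + A^3 + A^7; writhe +3
components 2, writhe +3 (9 crossings)
linking number lk(C1,C2) = 0
3-colorings: 27 of 3^10, det 0 — tricolorable
note: det 0 = |V(-1)|; divisible by 3, so tricolorable


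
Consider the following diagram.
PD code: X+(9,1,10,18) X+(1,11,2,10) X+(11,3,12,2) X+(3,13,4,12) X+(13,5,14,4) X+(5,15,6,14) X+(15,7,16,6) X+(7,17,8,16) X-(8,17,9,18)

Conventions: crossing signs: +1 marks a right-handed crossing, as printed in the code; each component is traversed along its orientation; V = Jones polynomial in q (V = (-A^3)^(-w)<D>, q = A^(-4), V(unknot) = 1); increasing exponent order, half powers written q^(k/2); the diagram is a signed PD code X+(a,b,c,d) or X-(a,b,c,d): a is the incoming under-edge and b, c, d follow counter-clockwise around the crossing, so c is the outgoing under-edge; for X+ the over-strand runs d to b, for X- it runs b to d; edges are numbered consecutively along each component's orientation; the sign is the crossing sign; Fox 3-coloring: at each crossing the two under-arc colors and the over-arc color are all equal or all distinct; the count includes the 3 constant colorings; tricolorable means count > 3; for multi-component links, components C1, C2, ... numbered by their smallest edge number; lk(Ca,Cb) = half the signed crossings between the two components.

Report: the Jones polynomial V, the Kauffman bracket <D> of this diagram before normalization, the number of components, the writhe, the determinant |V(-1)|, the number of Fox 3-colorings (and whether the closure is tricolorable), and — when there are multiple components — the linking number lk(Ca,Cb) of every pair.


V(q) = q^3 + q^5 - q^6 + q^7 - q^8 + q^9 - q^10
bracket: A^-19 - A^-15 + A^-11 - A^-7 + A^-3 - A - A^9, w = +7
1 component, writhe +7, over 9 crossings
det 7, colorings 3 of 3^9 — not tricolorable
observation: w = +7 (over 9 crossings) is diagram-only; (-A^3)^(-7) removes it from V


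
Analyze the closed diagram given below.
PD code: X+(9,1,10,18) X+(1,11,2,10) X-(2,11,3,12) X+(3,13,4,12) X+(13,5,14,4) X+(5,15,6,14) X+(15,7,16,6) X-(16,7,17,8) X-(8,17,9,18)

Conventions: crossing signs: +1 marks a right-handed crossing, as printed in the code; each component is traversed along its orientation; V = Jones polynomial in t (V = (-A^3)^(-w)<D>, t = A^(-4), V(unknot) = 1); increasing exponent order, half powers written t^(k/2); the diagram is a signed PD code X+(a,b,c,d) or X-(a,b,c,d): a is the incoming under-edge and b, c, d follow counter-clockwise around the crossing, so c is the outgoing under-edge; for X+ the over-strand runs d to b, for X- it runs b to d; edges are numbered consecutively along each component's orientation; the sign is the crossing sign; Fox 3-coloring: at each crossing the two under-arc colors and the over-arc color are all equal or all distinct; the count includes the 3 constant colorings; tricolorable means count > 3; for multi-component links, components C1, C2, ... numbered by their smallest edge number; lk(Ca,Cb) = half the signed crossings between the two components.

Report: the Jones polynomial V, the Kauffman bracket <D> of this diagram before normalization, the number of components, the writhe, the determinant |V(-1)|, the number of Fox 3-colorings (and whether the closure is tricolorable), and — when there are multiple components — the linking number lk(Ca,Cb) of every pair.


Jones polynomial: V(t) = t + t^3 - t^4
<D> = A^-7 - A^-3 - A^5; writhe +3
components 1, writhe +3 (9 crossings)
3-colorings: 9 of 3^9, det 3 — tricolorable
note: w = +3 shifts under R1 moves; the (-A^3)^(-3) factor cancels that in V


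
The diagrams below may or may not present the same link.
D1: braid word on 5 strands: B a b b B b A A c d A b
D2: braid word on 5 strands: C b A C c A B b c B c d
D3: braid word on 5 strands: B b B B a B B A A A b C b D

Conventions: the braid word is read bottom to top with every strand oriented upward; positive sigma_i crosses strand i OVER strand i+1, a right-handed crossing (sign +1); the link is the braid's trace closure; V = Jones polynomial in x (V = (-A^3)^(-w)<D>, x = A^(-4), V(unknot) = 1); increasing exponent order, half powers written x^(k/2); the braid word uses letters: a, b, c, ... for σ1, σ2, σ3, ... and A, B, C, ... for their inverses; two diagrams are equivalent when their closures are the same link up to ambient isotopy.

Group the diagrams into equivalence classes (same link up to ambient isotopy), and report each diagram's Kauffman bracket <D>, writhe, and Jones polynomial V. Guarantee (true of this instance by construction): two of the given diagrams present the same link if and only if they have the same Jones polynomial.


grouping into links: {D1} | {D2} | {D3}
V(D1) = x^-2 + 2 + x^2  (w +2, c 12, <D> = A^-2 + 2A^6 + A^14)
D2 (bracket 1 + A^4 + A^8 + A^12; 12 crossings at w = 0): V = x^-3 + x^-2 + x^-1 + 1
V(D3) = x^-5 + 2x^-3 + x^-1  [14 crossings, <D> = A^-14 + 2A^-6 + A^2, w = -6]
why: 3 values of V(x) split the 3 diagrams


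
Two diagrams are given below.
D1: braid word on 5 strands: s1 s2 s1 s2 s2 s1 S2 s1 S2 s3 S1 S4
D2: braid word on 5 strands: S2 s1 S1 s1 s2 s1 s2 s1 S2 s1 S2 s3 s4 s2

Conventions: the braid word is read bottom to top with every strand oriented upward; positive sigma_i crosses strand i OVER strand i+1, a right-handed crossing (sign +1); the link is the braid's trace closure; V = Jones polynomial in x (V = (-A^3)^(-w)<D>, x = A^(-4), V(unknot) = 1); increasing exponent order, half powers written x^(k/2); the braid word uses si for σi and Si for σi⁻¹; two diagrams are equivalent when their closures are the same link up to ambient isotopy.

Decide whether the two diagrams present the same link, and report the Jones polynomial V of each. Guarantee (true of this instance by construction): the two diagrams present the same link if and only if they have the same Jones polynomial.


equivalent: yes
V(D1) = x - x^2 + 2x^3 - x^4 + x^5 - x^6  (w +4, c 12, <D> = -A^-12 + A^-8 - A^-4 + 2 - A^4 + A^8)
V(D2) = x - x^2 + 2x^3 - x^4 + x^5 - x^6  [14 crossings, <D> = -A^-6 + A^-2 - A^2 + 2A^6 - A^10 + A^14, w = +6]
key observation: one V(x) for all 2 diagrams — one class (guaranteed)


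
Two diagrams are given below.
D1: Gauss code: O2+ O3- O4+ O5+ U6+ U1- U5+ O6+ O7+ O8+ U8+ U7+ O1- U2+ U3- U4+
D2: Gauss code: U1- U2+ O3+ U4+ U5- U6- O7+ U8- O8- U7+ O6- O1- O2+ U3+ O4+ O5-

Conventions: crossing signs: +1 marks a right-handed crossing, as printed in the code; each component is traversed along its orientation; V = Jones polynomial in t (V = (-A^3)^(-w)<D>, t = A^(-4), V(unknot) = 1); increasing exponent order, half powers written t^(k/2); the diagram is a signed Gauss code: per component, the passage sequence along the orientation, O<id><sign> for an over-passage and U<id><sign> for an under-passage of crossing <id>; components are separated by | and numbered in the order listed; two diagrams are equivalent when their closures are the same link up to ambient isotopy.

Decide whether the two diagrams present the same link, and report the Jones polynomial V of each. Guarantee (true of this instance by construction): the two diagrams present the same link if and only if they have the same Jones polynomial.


equivalent: yes
D1 (bracket A^12; 8 crossings at w = +4): V = 1
D2 (bracket 1; 8 crossings at w = 0): V = 1
key observation: from 8 to 8 crossings by R-moves: one link, two diagrams


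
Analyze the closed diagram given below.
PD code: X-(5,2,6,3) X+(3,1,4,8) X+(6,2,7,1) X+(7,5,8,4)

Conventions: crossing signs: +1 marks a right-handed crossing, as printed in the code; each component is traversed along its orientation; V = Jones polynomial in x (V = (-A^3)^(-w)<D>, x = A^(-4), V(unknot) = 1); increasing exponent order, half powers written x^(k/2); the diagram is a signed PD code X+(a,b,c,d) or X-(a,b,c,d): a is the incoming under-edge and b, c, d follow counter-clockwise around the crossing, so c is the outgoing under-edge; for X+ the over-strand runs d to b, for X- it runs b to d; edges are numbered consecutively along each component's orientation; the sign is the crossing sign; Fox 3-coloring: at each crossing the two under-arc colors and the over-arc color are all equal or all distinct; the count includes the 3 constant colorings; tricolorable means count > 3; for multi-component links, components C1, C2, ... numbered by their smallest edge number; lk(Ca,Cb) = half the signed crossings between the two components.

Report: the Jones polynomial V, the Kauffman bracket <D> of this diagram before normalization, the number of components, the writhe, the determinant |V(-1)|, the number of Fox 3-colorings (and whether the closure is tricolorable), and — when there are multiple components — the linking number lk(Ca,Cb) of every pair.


V(x) = 1
bracket: A^6, w = +2
1 component, writhe +2, over 4 crossings
det 1, colorings 3 of 3^4 — not tricolorable
observation: |V(-1)| = 1: so not tricolorable, since 3 does not divide 1


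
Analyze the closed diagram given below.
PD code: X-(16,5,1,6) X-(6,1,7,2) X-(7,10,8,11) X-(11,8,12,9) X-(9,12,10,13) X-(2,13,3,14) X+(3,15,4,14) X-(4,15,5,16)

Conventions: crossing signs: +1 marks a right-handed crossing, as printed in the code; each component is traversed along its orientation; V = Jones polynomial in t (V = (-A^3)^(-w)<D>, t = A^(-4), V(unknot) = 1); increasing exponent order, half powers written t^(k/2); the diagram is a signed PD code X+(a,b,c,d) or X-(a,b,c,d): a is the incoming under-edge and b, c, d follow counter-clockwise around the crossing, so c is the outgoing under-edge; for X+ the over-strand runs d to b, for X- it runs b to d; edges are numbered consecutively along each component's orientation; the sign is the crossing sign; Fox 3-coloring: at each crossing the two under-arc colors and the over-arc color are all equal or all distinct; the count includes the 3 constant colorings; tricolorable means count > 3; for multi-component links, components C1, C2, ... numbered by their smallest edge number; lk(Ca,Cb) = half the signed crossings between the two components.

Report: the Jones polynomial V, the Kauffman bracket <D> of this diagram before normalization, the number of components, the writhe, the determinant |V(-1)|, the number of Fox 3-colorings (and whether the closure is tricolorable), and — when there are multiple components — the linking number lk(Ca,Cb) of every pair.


Jones polynomial: V(t) = t^-8 - 2t^-7 + t^-6 - 2t^-5 + 2t^-4 + t^-2
<D> = A^-10 + 2A^-2 - 2A^2 + A^6 - 2A^10 + A^14; writhe -6
components 1, writhe -6 (8 crossings)
3-colorings: 27 of 3^8, det 9 — tricolorable
note: det 9 = |V(-1)|; divisible by 3, so tricolorable


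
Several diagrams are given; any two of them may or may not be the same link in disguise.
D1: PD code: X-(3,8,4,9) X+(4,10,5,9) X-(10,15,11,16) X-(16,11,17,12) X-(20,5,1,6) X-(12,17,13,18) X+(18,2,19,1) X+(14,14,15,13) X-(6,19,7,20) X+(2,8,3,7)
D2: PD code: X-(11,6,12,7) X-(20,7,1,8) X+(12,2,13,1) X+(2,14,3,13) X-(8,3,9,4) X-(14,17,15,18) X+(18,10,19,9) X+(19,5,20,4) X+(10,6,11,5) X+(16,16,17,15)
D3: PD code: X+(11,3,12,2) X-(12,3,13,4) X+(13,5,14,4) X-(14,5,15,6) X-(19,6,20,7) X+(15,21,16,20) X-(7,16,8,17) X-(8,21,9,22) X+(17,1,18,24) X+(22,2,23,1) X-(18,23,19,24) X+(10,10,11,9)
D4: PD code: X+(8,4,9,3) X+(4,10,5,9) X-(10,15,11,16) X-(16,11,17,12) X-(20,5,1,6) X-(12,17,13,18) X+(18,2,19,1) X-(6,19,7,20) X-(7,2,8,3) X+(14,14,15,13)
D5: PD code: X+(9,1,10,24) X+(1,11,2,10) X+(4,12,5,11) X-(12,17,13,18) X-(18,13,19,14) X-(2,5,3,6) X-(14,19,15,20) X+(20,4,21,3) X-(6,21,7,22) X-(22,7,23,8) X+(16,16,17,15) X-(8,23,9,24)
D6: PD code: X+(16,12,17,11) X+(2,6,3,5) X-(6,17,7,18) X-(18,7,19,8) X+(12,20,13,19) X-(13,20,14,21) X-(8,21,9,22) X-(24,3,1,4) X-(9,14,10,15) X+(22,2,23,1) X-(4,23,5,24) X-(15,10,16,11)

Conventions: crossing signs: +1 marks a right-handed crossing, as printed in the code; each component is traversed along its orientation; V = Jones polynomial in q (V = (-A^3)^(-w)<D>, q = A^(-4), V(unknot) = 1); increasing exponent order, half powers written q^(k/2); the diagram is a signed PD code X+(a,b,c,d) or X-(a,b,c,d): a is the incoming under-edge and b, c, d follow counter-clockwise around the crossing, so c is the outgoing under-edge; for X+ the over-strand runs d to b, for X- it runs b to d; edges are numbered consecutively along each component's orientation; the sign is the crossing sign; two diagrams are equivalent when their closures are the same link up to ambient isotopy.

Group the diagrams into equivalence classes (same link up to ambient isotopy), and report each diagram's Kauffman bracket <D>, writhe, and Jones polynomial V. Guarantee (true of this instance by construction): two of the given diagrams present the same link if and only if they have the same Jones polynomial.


classes: {D1, D4, D5, D6} | {D2} | {D3}
V(D1) = -q^-6 + 2q^-5 - 2q^-4 + 3q^-3 - 3q^-2 + 2q^-1 - 1 + q  [10 crossings, <D> = A^-10 - A^-6 + 2A^-2 - 3A^2 + 3A^6 - 2A^10 + 2A^14 - A^18, w = -2]
V(D2) = q + q^3 - q^4  (w +2, c 10, <D> = -A^-10 + A^-6 + A^2)
D3 (bracket 1; 12 crossings at w = 0): V = 1
V(D4) = -q^-6 + 2q^-5 - 2q^-4 + 3q^-3 - 3q^-2 + 2q^-1 - 1 + q  [10 crossings, <D> = A^-10 - A^-6 + 2A^-2 - 3A^2 + 3A^6 - 2A^10 + 2A^14 - A^18, w = -2]
V(D5) = -q^-6 + 2q^-5 - 2q^-4 + 3q^-3 - 3q^-2 + 2q^-1 - 1 + q  (w -2, c 12, <D> = A^-10 - A^-6 + 2A^-2 - 3A^2 + 3A^6 - 2A^10 + 2A^14 - A^18)
V(D6) = -q^-6 + 2q^-5 - 2q^-4 + 3q^-3 - 3q^-2 + 2q^-1 - 1 + q  [12 crossings, <D> = A^-16 - A^-12 + 2A^-8 - 3A^-4 + 3 - 2A^4 + 2A^8 - A^12, w = -4]
note: comparing 6 Jones polynomials yields 3 groups


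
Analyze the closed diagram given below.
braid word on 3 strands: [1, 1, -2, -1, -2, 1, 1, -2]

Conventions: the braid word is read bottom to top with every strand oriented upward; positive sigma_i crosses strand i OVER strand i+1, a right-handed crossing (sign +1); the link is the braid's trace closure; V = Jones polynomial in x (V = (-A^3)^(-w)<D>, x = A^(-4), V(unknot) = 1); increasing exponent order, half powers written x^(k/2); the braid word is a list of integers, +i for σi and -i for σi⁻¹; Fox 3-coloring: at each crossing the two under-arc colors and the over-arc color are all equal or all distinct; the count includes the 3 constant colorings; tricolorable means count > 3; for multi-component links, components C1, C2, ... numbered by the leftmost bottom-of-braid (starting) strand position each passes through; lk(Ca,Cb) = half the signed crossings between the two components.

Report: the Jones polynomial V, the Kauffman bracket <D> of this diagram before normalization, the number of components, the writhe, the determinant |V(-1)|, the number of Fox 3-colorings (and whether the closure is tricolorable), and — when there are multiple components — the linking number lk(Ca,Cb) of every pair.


V = x^-2 - x^-1 + 1 - x + x^2
<D> = A^-8 - A^-4 + 1 - A^4 + A^8 (w = 0)
1 component over 8 crossings, w = 0
3 Fox colorings among 3^8, |V(-1)| = 5: not tricolorable
why: V is palindromic (span 4, det 5): x -> 1/x fixes it; necessary, not sufficient, for amphichirality


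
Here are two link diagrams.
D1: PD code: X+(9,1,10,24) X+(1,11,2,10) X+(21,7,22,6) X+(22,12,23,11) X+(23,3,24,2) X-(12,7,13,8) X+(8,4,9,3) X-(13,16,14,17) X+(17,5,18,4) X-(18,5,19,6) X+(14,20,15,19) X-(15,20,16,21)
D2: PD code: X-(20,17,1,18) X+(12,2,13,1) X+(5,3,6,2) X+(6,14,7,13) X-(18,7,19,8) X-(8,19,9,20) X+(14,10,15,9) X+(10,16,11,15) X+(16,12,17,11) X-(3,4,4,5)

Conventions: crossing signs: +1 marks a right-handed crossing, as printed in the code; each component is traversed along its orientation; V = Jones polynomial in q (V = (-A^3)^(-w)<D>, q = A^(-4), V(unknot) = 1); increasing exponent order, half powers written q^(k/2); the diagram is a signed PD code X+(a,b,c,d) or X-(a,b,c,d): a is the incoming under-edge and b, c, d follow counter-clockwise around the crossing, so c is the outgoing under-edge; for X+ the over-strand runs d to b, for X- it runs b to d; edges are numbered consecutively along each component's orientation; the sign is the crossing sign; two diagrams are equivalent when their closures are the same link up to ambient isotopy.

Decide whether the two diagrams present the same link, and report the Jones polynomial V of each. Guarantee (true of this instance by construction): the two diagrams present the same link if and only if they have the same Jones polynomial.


same link: no
V(D1) = q + q^3 - q^4  [12 crossings, <D> = -A^-4 + 1 + A^8, w = +4]
D2 (bracket -A^-18 + 2A^-14 - 4A^-10 + 5A^-6 - 4A^-2 + 5A^2 - 3A^6 + 2A^10 - A^14; 10 crossings at w = +2): V = -q^-2 + 2q^-1 - 3 + 5q - 4q^2 + 5q^3 - 4q^4 + 2q^5 - q^6
note: 2 classes among 2 diagrams; unequal V(q) rules out equality


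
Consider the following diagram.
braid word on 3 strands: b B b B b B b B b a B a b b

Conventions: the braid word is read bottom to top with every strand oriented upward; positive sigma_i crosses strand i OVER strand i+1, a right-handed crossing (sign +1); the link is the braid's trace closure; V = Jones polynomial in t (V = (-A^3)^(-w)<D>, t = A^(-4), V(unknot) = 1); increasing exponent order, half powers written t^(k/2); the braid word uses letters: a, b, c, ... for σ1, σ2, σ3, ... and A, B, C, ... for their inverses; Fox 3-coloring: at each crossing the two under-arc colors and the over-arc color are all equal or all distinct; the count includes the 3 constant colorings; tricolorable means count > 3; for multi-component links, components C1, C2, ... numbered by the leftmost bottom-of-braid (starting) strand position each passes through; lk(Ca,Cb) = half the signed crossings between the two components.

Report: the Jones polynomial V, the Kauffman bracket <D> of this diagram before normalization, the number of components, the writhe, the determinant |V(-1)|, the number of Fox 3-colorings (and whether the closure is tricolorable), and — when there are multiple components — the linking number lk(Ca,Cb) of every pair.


Jones polynomial: V(t) = t - t^2 + 2t^3 - t^4 + t^5 - t^6
<D> = -A^-12 + A^-8 - A^-4 + 2 - A^4 + A^8; writhe +4
components 1, writhe +4 (14 crossings)
3-colorings: 3 of 3^14, det 7 — not tricolorable
note: w = +4 (over 14 crossings) is diagram-only; (-A^3)^(-4) removes it from V


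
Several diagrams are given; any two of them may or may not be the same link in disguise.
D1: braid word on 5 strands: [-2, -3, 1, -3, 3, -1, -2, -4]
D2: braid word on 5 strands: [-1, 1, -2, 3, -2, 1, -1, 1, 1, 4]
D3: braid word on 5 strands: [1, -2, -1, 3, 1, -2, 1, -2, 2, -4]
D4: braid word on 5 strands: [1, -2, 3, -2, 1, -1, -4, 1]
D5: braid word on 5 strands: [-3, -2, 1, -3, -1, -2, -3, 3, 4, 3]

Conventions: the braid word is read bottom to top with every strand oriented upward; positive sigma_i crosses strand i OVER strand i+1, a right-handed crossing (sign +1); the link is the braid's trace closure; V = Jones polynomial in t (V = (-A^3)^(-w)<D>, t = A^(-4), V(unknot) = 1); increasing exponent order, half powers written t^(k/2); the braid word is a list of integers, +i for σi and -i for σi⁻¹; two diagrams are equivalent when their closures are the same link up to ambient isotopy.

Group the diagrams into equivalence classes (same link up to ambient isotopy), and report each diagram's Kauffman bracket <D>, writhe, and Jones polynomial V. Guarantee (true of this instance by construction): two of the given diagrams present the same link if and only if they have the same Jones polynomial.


grouping into links: {D1, D5} | {D2, D3, D4}
V(D1) = t^-3 + t^-2 + t^-1 + 1  (w -4, c 8, <D> = A^-12 + A^-8 + A^-4 + 1)
V(D2) = t^-2 + 2 + t^2  [10 crossings, <D> = A^-2 + 2A^6 + A^14, w = +2]
V(D3) = t^-2 + 2 + t^2  [10 crossings, <D> = A^-8 + 2 + A^8, w = 0]
V(D4) = t^-2 + 2 + t^2  (w 0, c 8, <D> = A^-8 + 2 + A^8)
D5 (bracket A^-6 + A^-2 + A^2 + A^6; 10 crossings at w = -2): V = t^-3 + t^-2 + t^-1 + 1
why: V(t) takes 2 values over 5 diagrams, fixing the grouping


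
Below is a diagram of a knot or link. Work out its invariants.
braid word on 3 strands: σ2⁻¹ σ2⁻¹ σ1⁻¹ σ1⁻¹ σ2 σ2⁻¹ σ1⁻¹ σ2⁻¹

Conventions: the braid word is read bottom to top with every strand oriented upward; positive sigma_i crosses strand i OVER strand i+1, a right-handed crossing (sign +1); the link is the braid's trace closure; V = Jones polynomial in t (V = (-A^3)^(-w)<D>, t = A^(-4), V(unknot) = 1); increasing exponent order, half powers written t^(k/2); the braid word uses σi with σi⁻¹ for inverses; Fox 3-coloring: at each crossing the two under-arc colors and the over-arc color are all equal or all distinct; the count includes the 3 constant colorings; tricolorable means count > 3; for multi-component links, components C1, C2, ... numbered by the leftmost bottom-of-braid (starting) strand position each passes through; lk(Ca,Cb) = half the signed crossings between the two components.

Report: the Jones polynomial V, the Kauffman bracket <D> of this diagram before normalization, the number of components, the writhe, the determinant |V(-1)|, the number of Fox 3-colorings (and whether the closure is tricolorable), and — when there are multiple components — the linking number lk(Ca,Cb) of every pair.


V(t) = t^-8 - 2t^-7 + t^-6 - 2t^-5 + 2t^-4 + t^-2
bracket: A^-10 + 2A^-2 - 2A^2 + A^6 - 2A^10 + A^14, w = -6
1 component, writhe -6, over 8 crossings
det 9, colorings 27 of 3^8 — tricolorable
observation: V spans 6 powers of t: at least 6 crossings in any diagram


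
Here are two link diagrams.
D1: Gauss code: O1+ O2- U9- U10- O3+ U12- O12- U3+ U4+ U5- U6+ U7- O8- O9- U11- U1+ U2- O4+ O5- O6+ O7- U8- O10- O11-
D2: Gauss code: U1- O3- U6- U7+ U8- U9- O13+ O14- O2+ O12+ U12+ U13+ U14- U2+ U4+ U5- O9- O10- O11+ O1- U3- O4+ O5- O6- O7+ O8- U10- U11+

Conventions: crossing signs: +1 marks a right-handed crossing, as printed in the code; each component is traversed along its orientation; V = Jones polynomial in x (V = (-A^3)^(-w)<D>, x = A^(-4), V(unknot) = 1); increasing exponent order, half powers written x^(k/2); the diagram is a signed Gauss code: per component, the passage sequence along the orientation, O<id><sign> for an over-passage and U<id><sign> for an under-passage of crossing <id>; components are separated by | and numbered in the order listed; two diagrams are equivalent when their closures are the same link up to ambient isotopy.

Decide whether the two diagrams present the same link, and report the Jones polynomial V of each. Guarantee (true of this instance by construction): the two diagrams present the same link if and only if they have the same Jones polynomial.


equivalent: yes
V(D1) = -x^-4 + x^-3 + x^-1  (w -4, c 12, <D> = A^-8 + 1 - A^4)
V(D2) = -x^-4 + x^-3 + x^-1  [14 crossings, <D> = A^-2 + A^6 - A^10, w = -2]
key observation: from 12 to 14 crossings by R-moves: one link, two diagrams


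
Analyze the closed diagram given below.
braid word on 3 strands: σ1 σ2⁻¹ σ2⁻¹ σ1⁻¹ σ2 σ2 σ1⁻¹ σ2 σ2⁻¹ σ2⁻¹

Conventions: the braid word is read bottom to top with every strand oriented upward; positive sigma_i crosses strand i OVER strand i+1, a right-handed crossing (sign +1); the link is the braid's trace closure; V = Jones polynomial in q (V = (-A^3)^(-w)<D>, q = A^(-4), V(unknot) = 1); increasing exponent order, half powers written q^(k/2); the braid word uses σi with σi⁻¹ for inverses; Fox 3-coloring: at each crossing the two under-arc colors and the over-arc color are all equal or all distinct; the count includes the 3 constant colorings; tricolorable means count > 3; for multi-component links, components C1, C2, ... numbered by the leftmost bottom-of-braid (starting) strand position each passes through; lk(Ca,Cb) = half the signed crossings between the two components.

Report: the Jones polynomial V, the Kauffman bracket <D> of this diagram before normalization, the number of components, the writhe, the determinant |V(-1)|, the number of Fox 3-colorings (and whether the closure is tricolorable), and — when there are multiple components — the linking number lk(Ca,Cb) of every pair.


Jones polynomial: V(q) = -q^-5 + q^-4 - q^-3 + 2q^-2 - q^-1 + 2 - q
<D> = -A^-10 + 2A^-6 - A^-2 + 2A^2 - A^6 + A^10 - A^14; writhe -2
components 1, writhe -2 (10 crossings)
3-colorings: 9 of 3^10, det 9 — tricolorable
note: free reduction leaves σ1 σ2⁻¹ σ2⁻¹ σ1⁻¹ σ2 σ2 σ1⁻¹ σ2⁻¹ of the original 10 letters


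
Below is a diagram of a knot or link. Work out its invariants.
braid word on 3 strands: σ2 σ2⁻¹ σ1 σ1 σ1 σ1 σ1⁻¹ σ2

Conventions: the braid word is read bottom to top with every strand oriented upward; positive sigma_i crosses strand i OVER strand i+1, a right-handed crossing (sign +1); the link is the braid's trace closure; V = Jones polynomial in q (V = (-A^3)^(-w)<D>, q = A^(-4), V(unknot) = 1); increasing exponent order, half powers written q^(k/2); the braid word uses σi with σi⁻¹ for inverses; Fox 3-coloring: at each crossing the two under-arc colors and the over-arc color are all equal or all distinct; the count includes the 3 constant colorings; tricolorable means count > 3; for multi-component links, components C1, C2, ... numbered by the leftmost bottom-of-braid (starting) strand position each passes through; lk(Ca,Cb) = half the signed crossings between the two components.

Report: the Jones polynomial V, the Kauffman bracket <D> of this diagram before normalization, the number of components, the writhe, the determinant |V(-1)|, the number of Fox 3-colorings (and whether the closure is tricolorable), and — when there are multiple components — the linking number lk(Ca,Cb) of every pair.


Jones polynomial: V(q) = q + q^3 - q^4
<D> = -A^-4 + 1 + A^8; writhe +4
components 1, writhe +4 (8 crossings)
3-colorings: 9 of 3^8, det 3 — tricolorable
note: inverse pairs cancel, leaving σ1 σ1 σ1 σ2
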